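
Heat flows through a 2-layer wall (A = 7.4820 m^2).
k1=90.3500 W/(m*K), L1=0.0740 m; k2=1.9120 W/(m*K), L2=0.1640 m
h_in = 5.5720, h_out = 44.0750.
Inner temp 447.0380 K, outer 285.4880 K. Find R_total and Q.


R_conv_in = 1/(5.5720*7.4820) = 0.0240
R_1 = 0.0740/(90.3500*7.4820) = 0.0001
R_2 = 0.1640/(1.9120*7.4820) = 0.0115
R_conv_out = 1/(44.0750*7.4820) = 0.0030
R_total = 0.0386 K/W
Q = 161.5500 / 0.0386 = 4186.0265 W

R_total = 0.0386 K/W, Q = 4186.0265 W


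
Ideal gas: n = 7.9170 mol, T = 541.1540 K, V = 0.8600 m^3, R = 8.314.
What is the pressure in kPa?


P = nRT/V = 7.9170 * 8.314 * 541.1540 / 0.8600
= 35619.8050 / 0.8600 = 41418.3779 Pa = 41.4184 kPa

41.4184 kPa


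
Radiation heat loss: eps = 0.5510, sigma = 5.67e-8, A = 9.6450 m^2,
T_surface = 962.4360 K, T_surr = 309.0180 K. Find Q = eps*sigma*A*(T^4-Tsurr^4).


T^4 = 8.5800e+11
Tsurr^4 = 9.1187e+09
Q = 0.5510 * 5.67e-8 * 9.6450 * 8.4888e+11 = 255790.2489 W

255790.2489 W


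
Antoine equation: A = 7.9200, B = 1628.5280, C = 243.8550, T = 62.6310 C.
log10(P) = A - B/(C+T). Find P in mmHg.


C+T = 306.4860
B/(C+T) = 5.3135
log10(P) = 7.9200 - 5.3135 = 2.6065
P = 10^2.6065 = 404.0659 mmHg

404.0659 mmHg


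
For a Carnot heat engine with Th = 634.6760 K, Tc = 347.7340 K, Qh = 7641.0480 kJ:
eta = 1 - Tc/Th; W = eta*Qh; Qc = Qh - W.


eta = 1 - 347.7340/634.6760 = 0.4521
W = 0.4521 * 7641.0480 = 3454.5778 kJ
Qc = 7641.0480 - 3454.5778 = 4186.4702 kJ

eta = 45.2108%, W = 3454.5778 kJ, Qc = 4186.4702 kJ


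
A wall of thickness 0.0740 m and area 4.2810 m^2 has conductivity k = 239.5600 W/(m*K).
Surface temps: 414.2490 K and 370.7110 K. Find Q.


dT = 43.5380 K
Q = 239.5600 * 4.2810 * 43.5380 / 0.0740 = 603387.4703 W

603387.4703 W


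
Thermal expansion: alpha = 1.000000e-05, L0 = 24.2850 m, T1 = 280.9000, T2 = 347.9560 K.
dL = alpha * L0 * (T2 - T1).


dT = 67.0560 K
dL = 1.000000e-05 * 24.2850 * 67.0560 = 0.016285 m
L_final = 24.301285 m

dL = 0.016285 m


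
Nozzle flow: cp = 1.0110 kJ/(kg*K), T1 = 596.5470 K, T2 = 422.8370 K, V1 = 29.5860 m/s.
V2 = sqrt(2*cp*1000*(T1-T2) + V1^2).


dT = 173.7100 K
2*cp*1000*dT = 351241.6200
V1^2 = 875.3314
V2 = sqrt(352116.9514) = 593.3944 m/s

593.3944 m/s


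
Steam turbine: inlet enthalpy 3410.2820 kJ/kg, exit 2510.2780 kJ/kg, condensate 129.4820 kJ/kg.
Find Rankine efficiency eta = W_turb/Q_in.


W = 900.0040 kJ/kg
Q_in = 3280.8000 kJ/kg
eta = 0.2743 = 27.4325%

eta = 27.4325%


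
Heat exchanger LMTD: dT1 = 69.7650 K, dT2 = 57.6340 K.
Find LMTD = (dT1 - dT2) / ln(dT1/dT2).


dT1/dT2 = 1.2105
ln(dT1/dT2) = 0.1910
LMTD = 12.1310 / 0.1910 = 63.5065 K

63.5065 K


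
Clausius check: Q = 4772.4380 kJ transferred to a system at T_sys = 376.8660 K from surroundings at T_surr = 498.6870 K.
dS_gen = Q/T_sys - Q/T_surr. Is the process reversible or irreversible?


dS_sys = 4772.4380/376.8660 = 12.6635 kJ/K
dS_surr = -4772.4380/498.6870 = -9.5700 kJ/K
dS_gen = 12.6635 - 9.5700 = 3.0935 kJ/K (irreversible)

dS_gen = 3.0935 kJ/K, irreversible


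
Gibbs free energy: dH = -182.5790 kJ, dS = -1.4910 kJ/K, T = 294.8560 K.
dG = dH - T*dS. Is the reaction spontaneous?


T*dS = 294.8560 * -1.4910 = -439.6303 kJ
dG = -182.5790 + 439.6303 = 257.0513 kJ (non-spontaneous)

dG = 257.0513 kJ, non-spontaneous


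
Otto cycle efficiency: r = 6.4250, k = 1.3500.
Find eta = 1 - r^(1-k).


r^(k-1) = 1.9176
eta = 1 - 1/1.9176 = 0.4785 = 47.8512%

47.8512%


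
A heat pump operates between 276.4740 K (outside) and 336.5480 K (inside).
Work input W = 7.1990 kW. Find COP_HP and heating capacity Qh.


COP = 336.5480 / 60.0740 = 5.6022
Qh = 5.6022 * 7.1990 = 40.3304 kW

COP = 5.6022, Qh = 40.3304 kW


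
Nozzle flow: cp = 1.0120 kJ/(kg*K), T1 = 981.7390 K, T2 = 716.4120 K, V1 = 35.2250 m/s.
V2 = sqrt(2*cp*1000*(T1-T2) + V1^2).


dT = 265.3270 K
2*cp*1000*dT = 537021.8480
V1^2 = 1240.8006
V2 = sqrt(538262.6486) = 733.6639 m/s

733.6639 m/s


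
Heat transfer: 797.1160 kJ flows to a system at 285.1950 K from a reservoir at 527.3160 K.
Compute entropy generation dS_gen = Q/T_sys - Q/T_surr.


dS_sys = 797.1160/285.1950 = 2.7950 kJ/K
dS_surr = -797.1160/527.3160 = -1.5116 kJ/K
dS_gen = 2.7950 - 1.5116 = 1.2833 kJ/K (irreversible)

dS_gen = 1.2833 kJ/K, irreversible


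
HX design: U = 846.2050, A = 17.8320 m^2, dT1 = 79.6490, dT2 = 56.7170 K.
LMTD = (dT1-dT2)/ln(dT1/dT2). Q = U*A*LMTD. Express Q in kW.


LMTD = 67.5354 K
Q = 846.2050 * 17.8320 * 67.5354 = 1019076.5699 W = 1019.0766 kW

1019.0766 kW


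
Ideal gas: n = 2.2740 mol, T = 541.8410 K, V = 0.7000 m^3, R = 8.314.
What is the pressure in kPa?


P = nRT/V = 2.2740 * 8.314 * 541.8410 / 0.7000
= 10244.0655 / 0.7000 = 14634.3792 Pa = 14.6344 kPa

14.6344 kPa


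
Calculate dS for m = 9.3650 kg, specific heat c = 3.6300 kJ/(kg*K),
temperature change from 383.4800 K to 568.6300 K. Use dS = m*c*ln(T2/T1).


T2/T1 = 1.4828
ln(T2/T1) = 0.3939
dS = 9.3650 * 3.6300 * 0.3939 = 13.3921 kJ/K

13.3921 kJ/K


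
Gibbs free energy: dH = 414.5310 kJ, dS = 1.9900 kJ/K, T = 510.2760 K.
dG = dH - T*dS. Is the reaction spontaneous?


T*dS = 510.2760 * 1.9900 = 1015.4492 kJ
dG = 414.5310 - 1015.4492 = -600.9182 kJ (spontaneous)

dG = -600.9182 kJ, spontaneous


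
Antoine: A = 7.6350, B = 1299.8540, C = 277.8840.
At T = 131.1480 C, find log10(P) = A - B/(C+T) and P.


C+T = 409.0320
B/(C+T) = 3.1779
log10(P) = 7.6350 - 3.1779 = 4.4571
P = 10^4.4571 = 28649.7935 mmHg

28649.7935 mmHg


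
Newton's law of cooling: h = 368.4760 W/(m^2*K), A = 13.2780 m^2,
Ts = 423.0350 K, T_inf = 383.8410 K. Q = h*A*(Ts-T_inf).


dT = 39.1940 K
Q = 368.4760 * 13.2780 * 39.1940 = 191761.5179 W

191761.5179 W


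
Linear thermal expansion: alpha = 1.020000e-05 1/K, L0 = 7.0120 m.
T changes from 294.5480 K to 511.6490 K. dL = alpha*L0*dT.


dT = 217.1010 K
dL = 1.020000e-05 * 7.0120 * 217.1010 = 0.015528 m
L_final = 7.027528 m

dL = 0.015528 m


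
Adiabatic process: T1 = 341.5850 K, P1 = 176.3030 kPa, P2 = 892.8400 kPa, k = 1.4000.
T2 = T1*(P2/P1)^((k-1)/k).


(k-1)/k = 0.2857
(P2/P1)^exp = 1.5896
T2 = 341.5850 * 1.5896 = 542.9858 K

542.9858 K


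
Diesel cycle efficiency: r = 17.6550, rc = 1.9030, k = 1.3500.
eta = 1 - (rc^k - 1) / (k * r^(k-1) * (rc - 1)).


r^(k-1) = 2.7315
rc^k = 2.3836
eta = 0.5845 = 58.4472%

58.4472%


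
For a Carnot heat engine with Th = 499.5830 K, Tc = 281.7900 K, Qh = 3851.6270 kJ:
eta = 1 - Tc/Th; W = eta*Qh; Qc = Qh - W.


eta = 1 - 281.7900/499.5830 = 0.4359
W = 0.4359 * 3851.6270 = 1679.1152 kJ
Qc = 3851.6270 - 1679.1152 = 2172.5118 kJ

eta = 43.5950%, W = 1679.1152 kJ, Qc = 2172.5118 kJ


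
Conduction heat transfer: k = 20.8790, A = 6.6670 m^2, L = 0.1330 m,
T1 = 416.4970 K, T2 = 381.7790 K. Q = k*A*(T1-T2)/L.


dT = 34.7180 K
Q = 20.8790 * 6.6670 * 34.7180 / 0.1330 = 36336.5096 W

36336.5096 W


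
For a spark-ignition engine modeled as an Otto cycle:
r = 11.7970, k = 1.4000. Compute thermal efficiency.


r^(k-1) = 2.6835
eta = 1 - 1/2.6835 = 0.6274 = 62.7358%

62.7358%


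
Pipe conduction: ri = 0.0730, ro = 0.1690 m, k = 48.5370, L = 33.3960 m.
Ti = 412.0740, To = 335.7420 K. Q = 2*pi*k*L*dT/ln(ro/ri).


dT = 76.3320 K
ln(ro/ri) = 0.8394
Q = 2*pi*48.5370*33.3960*76.3320 / 0.8394 = 926114.3380 W

926114.3380 W


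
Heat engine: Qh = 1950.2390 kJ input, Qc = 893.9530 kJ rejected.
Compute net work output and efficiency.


W = 1950.2390 - 893.9530 = 1056.2860 kJ
eta = 1056.2860 / 1950.2390 = 0.5416 = 54.1619%

W = 1056.2860 kJ, eta = 54.1619%


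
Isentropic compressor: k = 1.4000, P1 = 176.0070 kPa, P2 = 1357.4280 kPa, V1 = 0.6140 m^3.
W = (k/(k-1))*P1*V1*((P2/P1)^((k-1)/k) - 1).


(k-1)/k = 0.2857
(P2/P1)^exp = 1.7926
W = 3.5000 * 176.0070 * 0.6140 * (1.7926 - 1) = 299.7900 kJ

299.7900 kJ


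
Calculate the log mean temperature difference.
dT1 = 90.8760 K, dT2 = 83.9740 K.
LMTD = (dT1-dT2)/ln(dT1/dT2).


dT1/dT2 = 1.0822
ln(dT1/dT2) = 0.0790
LMTD = 6.9020 / 0.0790 = 87.3796 K

87.3796 K


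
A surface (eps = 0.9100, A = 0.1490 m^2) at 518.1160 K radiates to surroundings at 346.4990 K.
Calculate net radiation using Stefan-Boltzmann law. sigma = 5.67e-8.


T^4 = 7.2062e+10
Tsurr^4 = 1.4415e+10
Q = 0.9100 * 5.67e-8 * 0.1490 * 5.7648e+10 = 443.1913 W

443.1913 W


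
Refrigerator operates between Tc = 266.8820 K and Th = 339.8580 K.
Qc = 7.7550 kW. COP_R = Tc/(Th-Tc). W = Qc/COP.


COP = 266.8820 / 72.9760 = 3.6571
W = 7.7550 / 3.6571 = 2.1205 kW

COP = 3.6571, W = 2.1205 kW


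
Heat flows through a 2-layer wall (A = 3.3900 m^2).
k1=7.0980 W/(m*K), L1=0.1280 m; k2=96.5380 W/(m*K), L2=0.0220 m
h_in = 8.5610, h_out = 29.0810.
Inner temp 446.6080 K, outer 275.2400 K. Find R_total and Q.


R_conv_in = 1/(8.5610*3.3900) = 0.0345
R_1 = 0.1280/(7.0980*3.3900) = 0.0053
R_2 = 0.0220/(96.5380*3.3900) = 6.7224e-05
R_conv_out = 1/(29.0810*3.3900) = 0.0101
R_total = 0.0500 K/W
Q = 171.3680 / 0.0500 = 3428.2371 W

R_total = 0.0500 K/W, Q = 3428.2371 W


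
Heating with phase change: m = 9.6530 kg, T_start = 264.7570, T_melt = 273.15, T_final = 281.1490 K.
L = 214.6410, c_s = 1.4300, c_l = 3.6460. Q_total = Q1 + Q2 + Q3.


Q1 (sensible, solid) = 9.6530 * 1.4300 * 8.3930 = 115.8552 kJ
Q2 (latent) = 9.6530 * 214.6410 = 2071.9296 kJ
Q3 (sensible, liquid) = 9.6530 * 3.6460 * 7.9990 = 281.5235 kJ
Q_total = 2469.3083 kJ

2469.3083 kJ


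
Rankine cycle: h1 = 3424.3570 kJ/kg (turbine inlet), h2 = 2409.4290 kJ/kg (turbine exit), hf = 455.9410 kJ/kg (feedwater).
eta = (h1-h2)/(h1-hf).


W = 1014.9280 kJ/kg
Q_in = 2968.4160 kJ/kg
eta = 0.3419 = 34.1909%

eta = 34.1909%


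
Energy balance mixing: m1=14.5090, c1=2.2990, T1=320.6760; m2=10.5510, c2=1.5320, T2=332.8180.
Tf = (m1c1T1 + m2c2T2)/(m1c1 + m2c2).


num = 16076.2440
den = 49.5203
Tf = 324.6393 K

324.6393 K


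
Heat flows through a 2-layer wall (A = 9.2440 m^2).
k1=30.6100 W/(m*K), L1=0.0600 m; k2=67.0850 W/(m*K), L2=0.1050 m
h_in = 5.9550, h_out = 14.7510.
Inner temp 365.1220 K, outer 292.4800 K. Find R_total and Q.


R_conv_in = 1/(5.9550*9.2440) = 0.0182
R_1 = 0.0600/(30.6100*9.2440) = 0.0002
R_2 = 0.1050/(67.0850*9.2440) = 0.0002
R_conv_out = 1/(14.7510*9.2440) = 0.0073
R_total = 0.0259 K/W
Q = 72.6420 / 0.0259 = 2806.7755 W

R_total = 0.0259 K/W, Q = 2806.7755 W


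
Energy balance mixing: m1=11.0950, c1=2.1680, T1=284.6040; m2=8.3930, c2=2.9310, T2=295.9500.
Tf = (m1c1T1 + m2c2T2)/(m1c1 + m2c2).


num = 14126.1886
den = 48.6538
Tf = 290.3407 K

290.3407 K


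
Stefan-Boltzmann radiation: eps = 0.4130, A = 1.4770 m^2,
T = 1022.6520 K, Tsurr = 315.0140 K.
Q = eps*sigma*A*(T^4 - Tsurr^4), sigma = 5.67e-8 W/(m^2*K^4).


T^4 = 1.0937e+12
Tsurr^4 = 9.8474e+09
Q = 0.4130 * 5.67e-8 * 1.4770 * 1.0839e+12 = 37488.4294 W

37488.4294 W


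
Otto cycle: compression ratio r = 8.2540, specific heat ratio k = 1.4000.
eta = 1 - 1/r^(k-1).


r^(k-1) = 2.3263
eta = 1 - 1/2.3263 = 0.5701 = 57.0133%

57.0133%


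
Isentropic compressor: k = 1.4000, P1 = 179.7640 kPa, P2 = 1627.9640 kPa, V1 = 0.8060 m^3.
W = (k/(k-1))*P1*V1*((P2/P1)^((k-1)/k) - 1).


(k-1)/k = 0.2857
(P2/P1)^exp = 1.8768
W = 3.5000 * 179.7640 * 0.8060 * (1.8768 - 1) = 444.6247 kJ

444.6247 kJ


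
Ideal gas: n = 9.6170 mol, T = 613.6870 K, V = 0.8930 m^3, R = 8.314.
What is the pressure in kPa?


P = nRT/V = 9.6170 * 8.314 * 613.6870 / 0.8930
= 49067.7970 / 0.8930 = 54947.1411 Pa = 54.9471 kPa

54.9471 kPa


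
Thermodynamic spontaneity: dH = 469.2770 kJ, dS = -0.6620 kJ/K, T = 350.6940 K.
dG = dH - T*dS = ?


T*dS = 350.6940 * -0.6620 = -232.1594 kJ
dG = 469.2770 + 232.1594 = 701.4364 kJ (non-spontaneous)

dG = 701.4364 kJ, non-spontaneous


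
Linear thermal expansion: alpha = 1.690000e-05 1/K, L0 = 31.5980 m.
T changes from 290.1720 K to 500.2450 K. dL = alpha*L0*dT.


dT = 210.0730 K
dL = 1.690000e-05 * 31.5980 * 210.0730 = 0.112180 m
L_final = 31.710180 m

dL = 0.112180 m


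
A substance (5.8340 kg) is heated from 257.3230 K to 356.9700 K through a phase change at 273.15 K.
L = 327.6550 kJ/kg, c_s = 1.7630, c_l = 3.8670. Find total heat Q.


Q1 (sensible, solid) = 5.8340 * 1.7630 * 15.8270 = 162.7861 kJ
Q2 (latent) = 5.8340 * 327.6550 = 1911.5393 kJ
Q3 (sensible, liquid) = 5.8340 * 3.8670 * 83.8200 = 1890.9857 kJ
Q_total = 3965.3111 kJ

3965.3111 kJ


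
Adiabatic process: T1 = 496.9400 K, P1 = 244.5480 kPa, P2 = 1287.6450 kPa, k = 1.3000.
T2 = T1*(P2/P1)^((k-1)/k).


(k-1)/k = 0.2308
(P2/P1)^exp = 1.4672
T2 = 496.9400 * 1.4672 = 729.1020 K

729.1020 K


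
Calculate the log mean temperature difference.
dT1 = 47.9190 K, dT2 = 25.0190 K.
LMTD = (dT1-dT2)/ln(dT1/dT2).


dT1/dT2 = 1.9153
ln(dT1/dT2) = 0.6499
LMTD = 22.9000 / 0.6499 = 35.2375 K

35.2375 K


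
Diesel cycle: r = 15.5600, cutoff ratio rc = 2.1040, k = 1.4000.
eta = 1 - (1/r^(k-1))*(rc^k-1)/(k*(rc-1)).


r^(k-1) = 2.9978
rc^k = 2.8331
eta = 0.6044 = 60.4371%

60.4371%


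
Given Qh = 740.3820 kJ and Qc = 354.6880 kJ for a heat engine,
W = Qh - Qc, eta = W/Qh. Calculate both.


W = 740.3820 - 354.6880 = 385.6940 kJ
eta = 385.6940 / 740.3820 = 0.5209 = 52.0939%

W = 385.6940 kJ, eta = 52.0939%


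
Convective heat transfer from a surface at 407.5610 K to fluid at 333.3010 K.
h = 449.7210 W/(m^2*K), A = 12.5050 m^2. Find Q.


dT = 74.2600 K
Q = 449.7210 * 12.5050 * 74.2600 = 417620.4997 W

417620.4997 W


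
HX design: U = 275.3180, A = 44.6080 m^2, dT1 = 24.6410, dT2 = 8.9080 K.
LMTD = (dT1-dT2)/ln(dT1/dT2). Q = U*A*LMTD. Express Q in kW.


LMTD = 15.4630 K
Q = 275.3180 * 44.6080 * 15.4630 = 189906.8867 W = 189.9069 kW

189.9069 kW


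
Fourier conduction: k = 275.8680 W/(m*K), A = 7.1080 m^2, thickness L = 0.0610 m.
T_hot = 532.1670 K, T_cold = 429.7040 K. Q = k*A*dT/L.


dT = 102.4630 K
Q = 275.8680 * 7.1080 * 102.4630 / 0.0610 = 3293714.6980 W

3293714.6980 W


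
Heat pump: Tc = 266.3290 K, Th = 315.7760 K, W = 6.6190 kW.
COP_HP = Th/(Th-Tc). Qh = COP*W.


COP = 315.7760 / 49.4470 = 6.3862
Qh = 6.3862 * 6.6190 = 42.2699 kW

COP = 6.3862, Qh = 42.2699 kW


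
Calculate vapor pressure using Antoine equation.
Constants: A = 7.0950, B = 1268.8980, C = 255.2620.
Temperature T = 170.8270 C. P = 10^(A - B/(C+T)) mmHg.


C+T = 426.0890
B/(C+T) = 2.9780
log10(P) = 7.0950 - 2.9780 = 4.1170
P = 10^4.1170 = 13091.4685 mmHg

13091.4685 mmHg


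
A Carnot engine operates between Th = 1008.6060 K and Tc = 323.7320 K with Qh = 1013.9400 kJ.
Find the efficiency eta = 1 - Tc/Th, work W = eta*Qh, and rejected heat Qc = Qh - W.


eta = 1 - 323.7320/1008.6060 = 0.6790
W = 0.6790 * 1013.9400 = 688.4959 kJ
Qc = 1013.9400 - 688.4959 = 325.4441 kJ

eta = 67.9030%, W = 688.4959 kJ, Qc = 325.4441 kJ


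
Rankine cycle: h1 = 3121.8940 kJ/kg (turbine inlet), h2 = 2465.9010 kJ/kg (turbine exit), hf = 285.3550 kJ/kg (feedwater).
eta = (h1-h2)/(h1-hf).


W = 655.9930 kJ/kg
Q_in = 2836.5390 kJ/kg
eta = 0.2313 = 23.1265%

eta = 23.1265%


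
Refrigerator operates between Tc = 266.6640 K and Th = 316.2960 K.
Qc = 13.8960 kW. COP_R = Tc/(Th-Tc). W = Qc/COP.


COP = 266.6640 / 49.6320 = 5.3728
W = 13.8960 / 5.3728 = 2.5863 kW

COP = 5.3728, W = 2.5863 kW


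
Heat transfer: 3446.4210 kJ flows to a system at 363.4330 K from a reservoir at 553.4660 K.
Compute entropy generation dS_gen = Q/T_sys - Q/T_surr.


dS_sys = 3446.4210/363.4330 = 9.4830 kJ/K
dS_surr = -3446.4210/553.4660 = -6.2270 kJ/K
dS_gen = 9.4830 - 6.2270 = 3.2560 kJ/K (irreversible)

dS_gen = 3.2560 kJ/K, irreversible


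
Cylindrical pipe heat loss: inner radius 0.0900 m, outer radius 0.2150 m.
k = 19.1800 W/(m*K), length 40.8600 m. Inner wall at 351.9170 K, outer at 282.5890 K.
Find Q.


dT = 69.3280 K
ln(ro/ri) = 0.8708
Q = 2*pi*19.1800*40.8600*69.3280 / 0.8708 = 392015.2320 W

392015.2320 W


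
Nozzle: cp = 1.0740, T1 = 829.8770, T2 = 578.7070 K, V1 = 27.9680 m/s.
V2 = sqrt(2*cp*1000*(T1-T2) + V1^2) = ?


dT = 251.1700 K
2*cp*1000*dT = 539513.1600
V1^2 = 782.2090
V2 = sqrt(540295.3690) = 735.0479 m/s

735.0479 m/s


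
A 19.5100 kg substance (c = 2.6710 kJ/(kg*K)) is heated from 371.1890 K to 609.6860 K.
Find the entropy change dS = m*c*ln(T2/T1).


T2/T1 = 1.6425
ln(T2/T1) = 0.4962
dS = 19.5100 * 2.6710 * 0.4962 = 25.8593 kJ/K

25.8593 kJ/K


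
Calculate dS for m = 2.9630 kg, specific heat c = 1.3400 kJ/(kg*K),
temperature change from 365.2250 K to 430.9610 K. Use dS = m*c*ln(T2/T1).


T2/T1 = 1.1800
ln(T2/T1) = 0.1655
dS = 2.9630 * 1.3400 * 0.1655 = 0.6571 kJ/K

0.6571 kJ/K


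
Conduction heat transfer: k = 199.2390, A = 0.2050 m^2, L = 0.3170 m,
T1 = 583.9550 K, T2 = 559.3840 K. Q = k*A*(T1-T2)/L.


dT = 24.5710 K
Q = 199.2390 * 0.2050 * 24.5710 / 0.3170 = 3165.8606 W

3165.8606 W


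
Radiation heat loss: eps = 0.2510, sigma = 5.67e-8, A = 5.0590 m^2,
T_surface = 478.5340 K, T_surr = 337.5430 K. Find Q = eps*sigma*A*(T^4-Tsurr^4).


T^4 = 5.2439e+10
Tsurr^4 = 1.2981e+10
Q = 0.2510 * 5.67e-8 * 5.0590 * 3.9457e+10 = 2840.8582 W

2840.8582 W


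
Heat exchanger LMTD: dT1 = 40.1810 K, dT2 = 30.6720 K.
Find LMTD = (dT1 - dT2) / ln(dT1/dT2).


dT1/dT2 = 1.3100
ln(dT1/dT2) = 0.2700
LMTD = 9.5090 / 0.2700 = 35.2128 K

35.2128 K


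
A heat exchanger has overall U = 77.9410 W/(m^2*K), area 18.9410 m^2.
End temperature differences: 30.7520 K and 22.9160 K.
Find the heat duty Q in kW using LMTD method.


LMTD = 26.6422 K
Q = 77.9410 * 18.9410 * 26.6422 = 39331.3837 W = 39.3314 kW

39.3314 kW


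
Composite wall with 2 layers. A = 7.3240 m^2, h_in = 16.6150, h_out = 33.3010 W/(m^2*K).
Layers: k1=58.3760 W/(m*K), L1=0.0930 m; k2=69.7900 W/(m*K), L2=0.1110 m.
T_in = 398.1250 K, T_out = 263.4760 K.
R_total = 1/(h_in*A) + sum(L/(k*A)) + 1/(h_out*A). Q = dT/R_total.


R_conv_in = 1/(16.6150*7.3240) = 0.0082
R_1 = 0.0930/(58.3760*7.3240) = 0.0002
R_2 = 0.1110/(69.7900*7.3240) = 0.0002
R_conv_out = 1/(33.3010*7.3240) = 0.0041
R_total = 0.0128 K/W
Q = 134.6490 / 0.0128 = 10558.6352 W

R_total = 0.0128 K/W, Q = 10558.6352 W


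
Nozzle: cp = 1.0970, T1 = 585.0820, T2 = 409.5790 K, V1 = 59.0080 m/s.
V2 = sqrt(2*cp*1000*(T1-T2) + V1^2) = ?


dT = 175.5030 K
2*cp*1000*dT = 385053.5820
V1^2 = 3481.9441
V2 = sqrt(388535.5261) = 623.3262 m/s

623.3262 m/s


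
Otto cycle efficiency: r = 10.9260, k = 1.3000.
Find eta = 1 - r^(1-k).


r^(k-1) = 2.0490
eta = 1 - 1/2.0490 = 0.5120 = 51.1953%

51.1953%


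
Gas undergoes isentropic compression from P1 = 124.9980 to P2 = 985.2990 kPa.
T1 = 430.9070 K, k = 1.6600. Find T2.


(k-1)/k = 0.3976
(P2/P1)^exp = 2.2725
T2 = 430.9070 * 2.2725 = 979.2395 K

979.2395 K


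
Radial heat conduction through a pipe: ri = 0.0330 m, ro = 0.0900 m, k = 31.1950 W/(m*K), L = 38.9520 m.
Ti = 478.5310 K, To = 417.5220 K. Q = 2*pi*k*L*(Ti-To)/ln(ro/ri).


dT = 61.0090 K
ln(ro/ri) = 1.0033
Q = 2*pi*31.1950*38.9520*61.0090 / 1.0033 = 464255.2261 W

464255.2261 W


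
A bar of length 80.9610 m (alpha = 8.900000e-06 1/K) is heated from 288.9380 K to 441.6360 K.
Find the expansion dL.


dT = 152.6980 K
dL = 8.900000e-06 * 80.9610 * 152.6980 = 0.110027 m
L_final = 81.071027 m

dL = 0.110027 m


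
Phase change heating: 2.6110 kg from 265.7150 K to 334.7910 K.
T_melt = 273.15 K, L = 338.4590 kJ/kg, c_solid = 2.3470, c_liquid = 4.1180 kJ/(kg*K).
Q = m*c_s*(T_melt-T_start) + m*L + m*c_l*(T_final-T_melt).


Q1 (sensible, solid) = 2.6110 * 2.3470 * 7.4350 = 45.5618 kJ
Q2 (latent) = 2.6110 * 338.4590 = 883.7164 kJ
Q3 (sensible, liquid) = 2.6110 * 4.1180 * 61.6410 = 662.7701 kJ
Q_total = 1592.0483 kJ

1592.0483 kJ


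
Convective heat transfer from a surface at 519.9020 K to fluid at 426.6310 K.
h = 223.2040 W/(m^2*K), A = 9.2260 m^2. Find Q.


dT = 93.2710 K
Q = 223.2040 * 9.2260 * 93.2710 = 192071.1146 W

192071.1146 W


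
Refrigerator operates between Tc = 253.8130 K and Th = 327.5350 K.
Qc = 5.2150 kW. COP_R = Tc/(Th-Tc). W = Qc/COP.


COP = 253.8130 / 73.7220 = 3.4428
W = 5.2150 / 3.4428 = 1.5147 kW

COP = 3.4428, W = 1.5147 kW


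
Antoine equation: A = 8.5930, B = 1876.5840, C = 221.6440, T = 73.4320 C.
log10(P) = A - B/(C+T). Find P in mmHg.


C+T = 295.0760
B/(C+T) = 6.3597
log10(P) = 8.5930 - 6.3597 = 2.2333
P = 10^2.2333 = 171.1342 mmHg

171.1342 mmHg


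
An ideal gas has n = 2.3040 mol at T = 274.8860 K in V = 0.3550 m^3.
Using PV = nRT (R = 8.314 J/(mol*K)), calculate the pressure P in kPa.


P = nRT/V = 2.3040 * 8.314 * 274.8860 / 0.3550
= 5265.5667 / 0.3550 = 14832.5822 Pa = 14.8326 kPa

14.8326 kPa


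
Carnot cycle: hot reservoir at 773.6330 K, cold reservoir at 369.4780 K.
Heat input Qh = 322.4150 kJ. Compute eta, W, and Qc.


eta = 1 - 369.4780/773.6330 = 0.5224
W = 0.5224 * 322.4150 = 168.4334 kJ
Qc = 322.4150 - 168.4334 = 153.9816 kJ

eta = 52.2412%, W = 168.4334 kJ, Qc = 153.9816 kJ


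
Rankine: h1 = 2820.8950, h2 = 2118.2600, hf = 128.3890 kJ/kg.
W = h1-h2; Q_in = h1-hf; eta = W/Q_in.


W = 702.6350 kJ/kg
Q_in = 2692.5060 kJ/kg
eta = 0.2610 = 26.0959%

eta = 26.0959%


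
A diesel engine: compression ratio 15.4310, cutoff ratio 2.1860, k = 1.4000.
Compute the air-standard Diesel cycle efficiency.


r^(k-1) = 2.9878
rc^k = 2.9889
eta = 0.5991 = 59.9096%

59.9096%


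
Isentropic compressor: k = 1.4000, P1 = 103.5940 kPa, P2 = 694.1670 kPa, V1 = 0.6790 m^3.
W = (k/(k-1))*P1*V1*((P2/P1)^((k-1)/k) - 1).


(k-1)/k = 0.2857
(P2/P1)^exp = 1.7220
W = 3.5000 * 103.5940 * 0.6790 * (1.7220 - 1) = 177.7537 kJ

177.7537 kJ


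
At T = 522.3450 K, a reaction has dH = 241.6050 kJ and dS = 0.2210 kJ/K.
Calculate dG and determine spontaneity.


T*dS = 522.3450 * 0.2210 = 115.4382 kJ
dG = 241.6050 - 115.4382 = 126.1668 kJ (non-spontaneous)

dG = 126.1668 kJ, non-spontaneous


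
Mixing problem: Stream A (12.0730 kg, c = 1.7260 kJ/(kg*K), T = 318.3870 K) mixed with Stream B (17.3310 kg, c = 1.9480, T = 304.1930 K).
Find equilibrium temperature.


num = 16904.3431
den = 54.5988
Tf = 309.6102 K

309.6102 K


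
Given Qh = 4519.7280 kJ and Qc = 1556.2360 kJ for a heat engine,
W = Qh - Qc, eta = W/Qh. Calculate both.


W = 4519.7280 - 1556.2360 = 2963.4920 kJ
eta = 2963.4920 / 4519.7280 = 0.6557 = 65.5679%

W = 2963.4920 kJ, eta = 65.5679%


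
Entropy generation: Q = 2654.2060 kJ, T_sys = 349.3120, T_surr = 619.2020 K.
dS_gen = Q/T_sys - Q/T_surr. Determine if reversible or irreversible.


dS_sys = 2654.2060/349.3120 = 7.5984 kJ/K
dS_surr = -2654.2060/619.2020 = -4.2865 kJ/K
dS_gen = 7.5984 - 4.2865 = 3.3119 kJ/K (irreversible)

dS_gen = 3.3119 kJ/K, irreversible


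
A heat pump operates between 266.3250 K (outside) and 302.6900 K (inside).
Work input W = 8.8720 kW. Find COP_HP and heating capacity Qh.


COP = 302.6900 / 36.3650 = 8.3237
Qh = 8.3237 * 8.8720 = 73.8475 kW

COP = 8.3237, Qh = 73.8475 kW


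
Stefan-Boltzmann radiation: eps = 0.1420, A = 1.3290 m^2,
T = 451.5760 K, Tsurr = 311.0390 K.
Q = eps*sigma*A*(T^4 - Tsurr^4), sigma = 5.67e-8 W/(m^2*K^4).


T^4 = 4.1584e+10
Tsurr^4 = 9.3596e+09
Q = 0.1420 * 5.67e-8 * 1.3290 * 3.2224e+10 = 344.8077 W

344.8077 W


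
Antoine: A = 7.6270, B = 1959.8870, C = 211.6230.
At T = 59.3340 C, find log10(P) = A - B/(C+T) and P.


C+T = 270.9570
B/(C+T) = 7.2332
log10(P) = 7.6270 - 7.2332 = 0.3938
P = 10^0.3938 = 2.4763 mmHg

2.4763 mmHg


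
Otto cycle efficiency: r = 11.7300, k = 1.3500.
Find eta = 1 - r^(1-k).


r^(k-1) = 2.3673
eta = 1 - 1/2.3673 = 0.5776 = 57.7579%

57.7579%


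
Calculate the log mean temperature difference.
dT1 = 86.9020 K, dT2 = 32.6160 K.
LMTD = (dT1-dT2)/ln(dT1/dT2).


dT1/dT2 = 2.6644
ln(dT1/dT2) = 0.9800
LMTD = 54.2860 / 0.9800 = 55.3951 K

55.3951 K


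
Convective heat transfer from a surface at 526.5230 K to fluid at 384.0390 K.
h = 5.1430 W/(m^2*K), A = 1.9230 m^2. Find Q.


dT = 142.4840 K
Q = 5.1430 * 1.9230 * 142.4840 = 1409.1652 W

1409.1652 W


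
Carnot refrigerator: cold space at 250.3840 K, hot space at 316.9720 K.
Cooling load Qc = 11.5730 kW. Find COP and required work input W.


COP = 250.3840 / 66.5880 = 3.7602
W = 11.5730 / 3.7602 = 3.0778 kW

COP = 3.7602, W = 3.0778 kW


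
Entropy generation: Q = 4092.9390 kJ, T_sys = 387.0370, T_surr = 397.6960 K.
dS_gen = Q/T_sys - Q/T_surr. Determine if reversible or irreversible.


dS_sys = 4092.9390/387.0370 = 10.5751 kJ/K
dS_surr = -4092.9390/397.6960 = -10.2916 kJ/K
dS_gen = 10.5751 - 10.2916 = 0.2834 kJ/K (irreversible)

dS_gen = 0.2834 kJ/K, irreversible


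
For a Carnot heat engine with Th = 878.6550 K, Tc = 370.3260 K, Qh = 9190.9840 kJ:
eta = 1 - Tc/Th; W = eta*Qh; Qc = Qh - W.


eta = 1 - 370.3260/878.6550 = 0.5785
W = 0.5785 * 9190.9840 = 5317.2675 kJ
Qc = 9190.9840 - 5317.2675 = 3873.7165 kJ

eta = 57.8531%, W = 5317.2675 kJ, Qc = 3873.7165 kJ


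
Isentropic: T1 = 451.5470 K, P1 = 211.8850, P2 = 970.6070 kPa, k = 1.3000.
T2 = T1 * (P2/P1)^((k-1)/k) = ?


(k-1)/k = 0.2308
(P2/P1)^exp = 1.4208
T2 = 451.5470 * 1.4208 = 641.5468 K

641.5468 K


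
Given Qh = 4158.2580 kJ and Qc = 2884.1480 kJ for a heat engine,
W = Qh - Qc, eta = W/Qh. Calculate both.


W = 4158.2580 - 2884.1480 = 1274.1100 kJ
eta = 1274.1100 / 4158.2580 = 0.3064 = 30.6405%

W = 1274.1100 kJ, eta = 30.6405%


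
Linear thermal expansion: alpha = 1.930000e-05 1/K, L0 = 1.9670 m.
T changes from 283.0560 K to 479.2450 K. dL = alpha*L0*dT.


dT = 196.1890 K
dL = 1.930000e-05 * 1.9670 * 196.1890 = 0.007448 m
L_final = 1.974448 m

dL = 0.007448 m


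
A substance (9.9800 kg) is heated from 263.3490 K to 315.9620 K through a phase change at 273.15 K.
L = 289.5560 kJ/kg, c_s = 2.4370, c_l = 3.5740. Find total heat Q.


Q1 (sensible, solid) = 9.9800 * 2.4370 * 9.8010 = 238.3727 kJ
Q2 (latent) = 9.9800 * 289.5560 = 2889.7689 kJ
Q3 (sensible, liquid) = 9.9800 * 3.5740 * 42.8120 = 1527.0407 kJ
Q_total = 4655.1822 kJ

4655.1822 kJ


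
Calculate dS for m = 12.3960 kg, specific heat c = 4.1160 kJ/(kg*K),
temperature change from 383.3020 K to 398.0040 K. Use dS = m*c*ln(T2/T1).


T2/T1 = 1.0384
ln(T2/T1) = 0.0376
dS = 12.3960 * 4.1160 * 0.0376 = 1.9204 kJ/K

1.9204 kJ/K


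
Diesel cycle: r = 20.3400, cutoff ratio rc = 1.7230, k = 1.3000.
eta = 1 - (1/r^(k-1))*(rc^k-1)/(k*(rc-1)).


r^(k-1) = 2.4689
rc^k = 2.0285
eta = 0.5568 = 55.6790%

55.6790%


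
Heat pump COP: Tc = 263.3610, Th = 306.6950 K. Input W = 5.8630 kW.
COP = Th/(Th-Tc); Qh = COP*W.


COP = 306.6950 / 43.3340 = 7.0775
Qh = 7.0775 * 5.8630 = 41.4952 kW

COP = 7.0775, Qh = 41.4952 kW


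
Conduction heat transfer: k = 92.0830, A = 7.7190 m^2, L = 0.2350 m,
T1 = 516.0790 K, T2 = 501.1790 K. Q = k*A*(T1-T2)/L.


dT = 14.9000 K
Q = 92.0830 * 7.7190 * 14.9000 / 0.2350 = 45067.0268 W

45067.0268 W


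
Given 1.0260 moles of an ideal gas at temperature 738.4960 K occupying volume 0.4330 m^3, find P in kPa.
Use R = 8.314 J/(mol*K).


P = nRT/V = 1.0260 * 8.314 * 738.4960 / 0.4330
= 6299.4920 / 0.4330 = 14548.4804 Pa = 14.5485 kPa

14.5485 kPa


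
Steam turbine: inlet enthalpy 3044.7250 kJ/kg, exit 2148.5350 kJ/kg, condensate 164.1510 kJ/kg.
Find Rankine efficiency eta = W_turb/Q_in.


W = 896.1900 kJ/kg
Q_in = 2880.5740 kJ/kg
eta = 0.3111 = 31.1115%

eta = 31.1115%


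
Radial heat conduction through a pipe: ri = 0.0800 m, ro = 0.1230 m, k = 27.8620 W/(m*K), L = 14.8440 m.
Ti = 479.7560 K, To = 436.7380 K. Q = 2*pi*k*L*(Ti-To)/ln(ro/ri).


dT = 43.0180 K
ln(ro/ri) = 0.4302
Q = 2*pi*27.8620*14.8440*43.0180 / 0.4302 = 259875.6538 W

259875.6538 W


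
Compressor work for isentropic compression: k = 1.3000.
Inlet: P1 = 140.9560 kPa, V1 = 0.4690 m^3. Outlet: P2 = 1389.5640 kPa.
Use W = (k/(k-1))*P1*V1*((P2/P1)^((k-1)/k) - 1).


(k-1)/k = 0.2308
(P2/P1)^exp = 1.6957
W = 4.3333 * 140.9560 * 0.4690 * (1.6957 - 1) = 199.2838 kJ

199.2838 kJ


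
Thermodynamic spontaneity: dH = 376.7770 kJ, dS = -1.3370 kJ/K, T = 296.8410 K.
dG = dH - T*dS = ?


T*dS = 296.8410 * -1.3370 = -396.8764 kJ
dG = 376.7770 + 396.8764 = 773.6534 kJ (non-spontaneous)

dG = 773.6534 kJ, non-spontaneous


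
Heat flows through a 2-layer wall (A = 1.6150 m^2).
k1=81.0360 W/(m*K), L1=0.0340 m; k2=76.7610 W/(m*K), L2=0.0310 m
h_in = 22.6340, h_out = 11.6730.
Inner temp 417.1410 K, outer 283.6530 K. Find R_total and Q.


R_conv_in = 1/(22.6340*1.6150) = 0.0274
R_1 = 0.0340/(81.0360*1.6150) = 0.0003
R_2 = 0.0310/(76.7610*1.6150) = 0.0003
R_conv_out = 1/(11.6730*1.6150) = 0.0530
R_total = 0.0809 K/W
Q = 133.4880 / 0.0809 = 1649.7969 W

R_total = 0.0809 K/W, Q = 1649.7969 W


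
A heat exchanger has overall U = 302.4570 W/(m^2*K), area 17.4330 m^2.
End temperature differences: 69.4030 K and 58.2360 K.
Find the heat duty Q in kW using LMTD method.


LMTD = 63.6563 K
Q = 302.4570 * 17.4330 * 63.6563 = 335642.8496 W = 335.6428 kW

335.6428 kW


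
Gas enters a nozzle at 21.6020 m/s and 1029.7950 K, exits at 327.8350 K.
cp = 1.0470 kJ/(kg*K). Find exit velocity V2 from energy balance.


dT = 701.9600 K
2*cp*1000*dT = 1469904.2400
V1^2 = 466.6464
V2 = sqrt(1470370.8864) = 1212.5885 m/s

1212.5885 m/s


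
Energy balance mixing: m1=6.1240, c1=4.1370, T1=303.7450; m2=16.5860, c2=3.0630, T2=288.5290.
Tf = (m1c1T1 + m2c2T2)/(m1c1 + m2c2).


num = 22353.4911
den = 76.1379
Tf = 293.5921 K

293.5921 K


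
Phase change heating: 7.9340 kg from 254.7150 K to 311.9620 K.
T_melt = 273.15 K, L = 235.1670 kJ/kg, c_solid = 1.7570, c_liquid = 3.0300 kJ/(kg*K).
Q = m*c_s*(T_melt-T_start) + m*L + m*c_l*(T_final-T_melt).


Q1 (sensible, solid) = 7.9340 * 1.7570 * 18.4350 = 256.9846 kJ
Q2 (latent) = 7.9340 * 235.1670 = 1865.8150 kJ
Q3 (sensible, liquid) = 7.9340 * 3.0300 * 38.8120 = 933.0413 kJ
Q_total = 3055.8408 kJ

3055.8408 kJ


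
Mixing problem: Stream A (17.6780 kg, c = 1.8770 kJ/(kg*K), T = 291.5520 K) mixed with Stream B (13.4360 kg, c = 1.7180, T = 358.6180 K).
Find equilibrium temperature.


num = 17952.1601
den = 56.2647
Tf = 319.0664 K

319.0664 K


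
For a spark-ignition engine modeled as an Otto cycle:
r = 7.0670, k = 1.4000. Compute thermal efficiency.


r^(k-1) = 2.1862
eta = 1 - 1/2.1862 = 0.5426 = 54.2590%

54.2590%


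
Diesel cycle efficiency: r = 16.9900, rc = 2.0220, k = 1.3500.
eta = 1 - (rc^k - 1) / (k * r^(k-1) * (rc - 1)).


r^(k-1) = 2.6951
rc^k = 2.5870
eta = 0.5732 = 57.3187%

57.3187%


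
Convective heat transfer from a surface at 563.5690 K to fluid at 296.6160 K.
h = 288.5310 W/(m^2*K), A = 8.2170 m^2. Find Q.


dT = 266.9530 K
Q = 288.5310 * 8.2170 * 266.9530 = 632907.9832 W

632907.9832 W


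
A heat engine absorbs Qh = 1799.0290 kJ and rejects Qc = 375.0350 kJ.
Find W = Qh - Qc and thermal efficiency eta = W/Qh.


W = 1799.0290 - 375.0350 = 1423.9940 kJ
eta = 1423.9940 / 1799.0290 = 0.7915 = 79.1535%

W = 1423.9940 kJ, eta = 79.1535%


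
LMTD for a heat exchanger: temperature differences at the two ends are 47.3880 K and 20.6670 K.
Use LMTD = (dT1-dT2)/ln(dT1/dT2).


dT1/dT2 = 2.2929
ln(dT1/dT2) = 0.8298
LMTD = 26.7210 / 0.8298 = 32.2005 K

32.2005 K


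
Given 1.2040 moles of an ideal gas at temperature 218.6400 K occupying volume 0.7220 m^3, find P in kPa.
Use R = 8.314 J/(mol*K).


P = nRT/V = 1.2040 * 8.314 * 218.6400 / 0.7220
= 2188.5986 / 0.7220 = 3031.3001 Pa = 3.0313 kPa

3.0313 kPa


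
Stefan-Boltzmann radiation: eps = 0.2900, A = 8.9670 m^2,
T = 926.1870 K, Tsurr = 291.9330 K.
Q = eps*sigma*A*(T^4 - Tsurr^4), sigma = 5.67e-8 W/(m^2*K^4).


T^4 = 7.3586e+11
Tsurr^4 = 7.2633e+09
Q = 0.2900 * 5.67e-8 * 8.9670 * 7.2860e+11 = 107427.3744 W

107427.3744 W


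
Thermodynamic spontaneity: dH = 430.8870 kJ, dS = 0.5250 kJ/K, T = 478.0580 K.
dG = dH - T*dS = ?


T*dS = 478.0580 * 0.5250 = 250.9805 kJ
dG = 430.8870 - 250.9805 = 179.9065 kJ (non-spontaneous)

dG = 179.9065 kJ, non-spontaneous


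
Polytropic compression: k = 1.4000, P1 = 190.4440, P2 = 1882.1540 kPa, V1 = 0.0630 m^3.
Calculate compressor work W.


(k-1)/k = 0.2857
(P2/P1)^exp = 1.9242
W = 3.5000 * 190.4440 * 0.0630 * (1.9242 - 1) = 38.8105 kJ

38.8105 kJ


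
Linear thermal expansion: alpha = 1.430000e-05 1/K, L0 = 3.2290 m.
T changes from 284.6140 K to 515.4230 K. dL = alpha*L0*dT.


dT = 230.8090 K
dL = 1.430000e-05 * 3.2290 * 230.8090 = 0.010658 m
L_final = 3.239658 m

dL = 0.010658 m


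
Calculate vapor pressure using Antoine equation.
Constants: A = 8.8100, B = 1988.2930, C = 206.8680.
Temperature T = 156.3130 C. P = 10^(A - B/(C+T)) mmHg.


C+T = 363.1810
B/(C+T) = 5.4747
log10(P) = 8.8100 - 5.4747 = 3.3353
P = 10^3.3353 = 2164.4054 mmHg

2164.4054 mmHg


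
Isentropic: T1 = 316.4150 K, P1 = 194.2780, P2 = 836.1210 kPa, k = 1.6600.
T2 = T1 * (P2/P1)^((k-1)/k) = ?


(k-1)/k = 0.3976
(P2/P1)^exp = 1.7865
T2 = 316.4150 * 1.7865 = 565.2856 K

565.2856 K


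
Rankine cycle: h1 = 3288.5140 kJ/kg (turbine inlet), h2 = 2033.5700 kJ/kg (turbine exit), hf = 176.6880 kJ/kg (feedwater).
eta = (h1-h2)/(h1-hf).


W = 1254.9440 kJ/kg
Q_in = 3111.8260 kJ/kg
eta = 0.4033 = 40.3282%

eta = 40.3282%


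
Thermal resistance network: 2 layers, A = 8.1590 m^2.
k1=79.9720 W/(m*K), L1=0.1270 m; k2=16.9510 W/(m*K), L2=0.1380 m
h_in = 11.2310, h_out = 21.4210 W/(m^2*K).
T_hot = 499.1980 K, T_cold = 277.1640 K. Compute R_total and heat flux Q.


R_conv_in = 1/(11.2310*8.1590) = 0.0109
R_1 = 0.1270/(79.9720*8.1590) = 0.0002
R_2 = 0.1380/(16.9510*8.1590) = 0.0010
R_conv_out = 1/(21.4210*8.1590) = 0.0057
R_total = 0.0178 K/W
Q = 222.0340 / 0.0178 = 12454.8335 W

R_total = 0.0178 K/W, Q = 12454.8335 W


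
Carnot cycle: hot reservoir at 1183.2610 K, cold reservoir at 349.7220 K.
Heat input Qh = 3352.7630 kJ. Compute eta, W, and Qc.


eta = 1 - 349.7220/1183.2610 = 0.7044
W = 0.7044 * 3352.7630 = 2361.8278 kJ
Qc = 3352.7630 - 2361.8278 = 990.9352 kJ

eta = 70.4442%, W = 2361.8278 kJ, Qc = 990.9352 kJ


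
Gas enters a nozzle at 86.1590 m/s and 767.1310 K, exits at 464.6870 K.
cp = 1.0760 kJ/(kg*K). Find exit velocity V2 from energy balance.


dT = 302.4440 K
2*cp*1000*dT = 650859.4880
V1^2 = 7423.3733
V2 = sqrt(658282.8613) = 811.3463 m/s

811.3463 m/s


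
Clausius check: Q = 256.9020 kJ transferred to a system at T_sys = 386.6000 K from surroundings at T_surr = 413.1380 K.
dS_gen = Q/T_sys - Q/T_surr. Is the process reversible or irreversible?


dS_sys = 256.9020/386.6000 = 0.6645 kJ/K
dS_surr = -256.9020/413.1380 = -0.6218 kJ/K
dS_gen = 0.6645 - 0.6218 = 0.0427 kJ/K (irreversible)

dS_gen = 0.0427 kJ/K, irreversible


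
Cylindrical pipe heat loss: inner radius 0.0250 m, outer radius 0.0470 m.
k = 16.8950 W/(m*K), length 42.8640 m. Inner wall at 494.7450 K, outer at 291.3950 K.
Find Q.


dT = 203.3500 K
ln(ro/ri) = 0.6313
Q = 2*pi*16.8950*42.8640*203.3500 / 0.6313 = 1465745.4825 W

1465745.4825 W


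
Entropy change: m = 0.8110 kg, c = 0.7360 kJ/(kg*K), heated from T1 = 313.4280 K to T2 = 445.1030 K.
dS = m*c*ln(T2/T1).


T2/T1 = 1.4201
ln(T2/T1) = 0.3507
dS = 0.8110 * 0.7360 * 0.3507 = 0.2094 kJ/K

0.2094 kJ/K


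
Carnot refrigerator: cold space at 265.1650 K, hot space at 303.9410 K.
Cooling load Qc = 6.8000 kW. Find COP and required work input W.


COP = 265.1650 / 38.7760 = 6.8384
W = 6.8000 / 6.8384 = 0.9944 kW

COP = 6.8384, W = 0.9944 kW


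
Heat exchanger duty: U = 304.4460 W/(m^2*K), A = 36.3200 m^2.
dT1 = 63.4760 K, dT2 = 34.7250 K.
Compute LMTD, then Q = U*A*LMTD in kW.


LMTD = 47.6640 K
Q = 304.4460 * 36.3200 * 47.6640 = 527043.3028 W = 527.0433 kW

527.0433 kW


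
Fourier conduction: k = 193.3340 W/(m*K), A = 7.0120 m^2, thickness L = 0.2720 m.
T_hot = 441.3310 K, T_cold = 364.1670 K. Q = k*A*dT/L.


dT = 77.1640 K
Q = 193.3340 * 7.0120 * 77.1640 / 0.2720 = 384588.2152 W

384588.2152 W


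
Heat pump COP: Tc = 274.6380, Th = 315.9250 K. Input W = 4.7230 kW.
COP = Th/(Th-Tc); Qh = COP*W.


COP = 315.9250 / 41.2870 = 7.6519
Qh = 7.6519 * 4.7230 = 36.1400 kW

COP = 7.6519, Qh = 36.1400 kW


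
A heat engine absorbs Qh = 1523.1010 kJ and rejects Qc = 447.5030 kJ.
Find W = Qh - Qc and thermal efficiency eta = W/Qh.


W = 1523.1010 - 447.5030 = 1075.5980 kJ
eta = 1075.5980 / 1523.1010 = 0.7062 = 70.6190%

W = 1075.5980 kJ, eta = 70.6190%


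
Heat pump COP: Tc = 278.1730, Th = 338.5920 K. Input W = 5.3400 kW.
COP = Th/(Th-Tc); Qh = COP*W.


COP = 338.5920 / 60.4190 = 5.6041
Qh = 5.6041 * 5.3400 = 29.9257 kW

COP = 5.6041, Qh = 29.9257 kW


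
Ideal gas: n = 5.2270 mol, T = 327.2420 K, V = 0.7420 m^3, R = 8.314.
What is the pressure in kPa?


P = nRT/V = 5.2270 * 8.314 * 327.2420 / 0.7420
= 14221.0466 / 0.7420 = 19165.8310 Pa = 19.1658 kPa

19.1658 kPa


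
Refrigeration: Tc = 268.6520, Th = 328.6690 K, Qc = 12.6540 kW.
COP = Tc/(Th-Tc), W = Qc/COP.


COP = 268.6520 / 60.0170 = 4.4763
W = 12.6540 / 4.4763 = 2.8269 kW

COP = 4.4763, W = 2.8269 kW


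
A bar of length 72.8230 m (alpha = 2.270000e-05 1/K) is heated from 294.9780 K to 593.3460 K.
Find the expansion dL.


dT = 298.3680 K
dL = 2.270000e-05 * 72.8230 * 298.3680 = 0.493227 m
L_final = 73.316227 m

dL = 0.493227 m


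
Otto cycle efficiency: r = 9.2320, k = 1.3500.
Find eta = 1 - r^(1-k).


r^(k-1) = 2.1770
eta = 1 - 1/2.1770 = 0.5406 = 54.0647%

54.0647%


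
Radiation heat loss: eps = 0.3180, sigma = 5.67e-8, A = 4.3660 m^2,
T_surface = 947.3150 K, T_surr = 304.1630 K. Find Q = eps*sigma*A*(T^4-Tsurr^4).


T^4 = 8.0534e+11
Tsurr^4 = 8.5590e+09
Q = 0.3180 * 5.67e-8 * 4.3660 * 7.9678e+11 = 62723.6353 W

62723.6353 W


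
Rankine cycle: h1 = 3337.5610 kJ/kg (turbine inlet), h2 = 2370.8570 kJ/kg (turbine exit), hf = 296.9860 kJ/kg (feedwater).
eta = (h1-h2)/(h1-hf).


W = 966.7040 kJ/kg
Q_in = 3040.5750 kJ/kg
eta = 0.3179 = 31.7935%

eta = 31.7935%


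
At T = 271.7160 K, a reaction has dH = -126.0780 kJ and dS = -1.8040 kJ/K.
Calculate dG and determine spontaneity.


T*dS = 271.7160 * -1.8040 = -490.1757 kJ
dG = -126.0780 + 490.1757 = 364.0977 kJ (non-spontaneous)

dG = 364.0977 kJ, non-spontaneous


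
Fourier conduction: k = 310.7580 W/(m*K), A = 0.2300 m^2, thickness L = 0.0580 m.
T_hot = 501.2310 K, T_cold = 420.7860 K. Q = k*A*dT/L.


dT = 80.4450 K
Q = 310.7580 * 0.2300 * 80.4450 / 0.0580 = 99133.6773 W

99133.6773 W


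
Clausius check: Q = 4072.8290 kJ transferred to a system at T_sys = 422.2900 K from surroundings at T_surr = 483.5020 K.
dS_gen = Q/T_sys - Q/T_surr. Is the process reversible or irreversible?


dS_sys = 4072.8290/422.2900 = 9.6446 kJ/K
dS_surr = -4072.8290/483.5020 = -8.4236 kJ/K
dS_gen = 9.6446 - 8.4236 = 1.2210 kJ/K (irreversible)

dS_gen = 1.2210 kJ/K, irreversible


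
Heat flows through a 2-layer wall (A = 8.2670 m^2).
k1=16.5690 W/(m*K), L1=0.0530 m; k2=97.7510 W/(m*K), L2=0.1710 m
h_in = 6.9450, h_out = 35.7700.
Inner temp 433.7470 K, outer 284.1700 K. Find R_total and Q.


R_conv_in = 1/(6.9450*8.2670) = 0.0174
R_1 = 0.0530/(16.5690*8.2670) = 0.0004
R_2 = 0.1710/(97.7510*8.2670) = 0.0002
R_conv_out = 1/(35.7700*8.2670) = 0.0034
R_total = 0.0214 K/W
Q = 149.5770 / 0.0214 = 6990.4030 W

R_total = 0.0214 K/W, Q = 6990.4030 W


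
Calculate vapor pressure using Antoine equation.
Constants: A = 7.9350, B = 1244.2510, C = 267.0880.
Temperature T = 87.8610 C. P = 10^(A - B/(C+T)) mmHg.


C+T = 354.9490
B/(C+T) = 3.5054
log10(P) = 7.9350 - 3.5054 = 4.4296
P = 10^4.4296 = 26888.3410 mmHg

26888.3410 mmHg


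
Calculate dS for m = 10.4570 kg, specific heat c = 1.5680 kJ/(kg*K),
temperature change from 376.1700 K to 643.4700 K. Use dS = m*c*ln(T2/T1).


T2/T1 = 1.7106
ln(T2/T1) = 0.5368
dS = 10.4570 * 1.5680 * 0.5368 = 8.8022 kJ/K

8.8022 kJ/K


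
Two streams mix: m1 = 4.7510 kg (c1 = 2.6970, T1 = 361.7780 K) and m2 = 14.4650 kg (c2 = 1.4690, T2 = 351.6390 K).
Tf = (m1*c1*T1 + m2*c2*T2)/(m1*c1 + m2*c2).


num = 12107.6302
den = 34.0625
Tf = 355.4530 K

355.4530 K


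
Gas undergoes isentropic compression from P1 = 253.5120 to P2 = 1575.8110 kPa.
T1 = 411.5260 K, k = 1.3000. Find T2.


(k-1)/k = 0.2308
(P2/P1)^exp = 1.5245
T2 = 411.5260 * 1.5245 = 627.3559 K

627.3559 K
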